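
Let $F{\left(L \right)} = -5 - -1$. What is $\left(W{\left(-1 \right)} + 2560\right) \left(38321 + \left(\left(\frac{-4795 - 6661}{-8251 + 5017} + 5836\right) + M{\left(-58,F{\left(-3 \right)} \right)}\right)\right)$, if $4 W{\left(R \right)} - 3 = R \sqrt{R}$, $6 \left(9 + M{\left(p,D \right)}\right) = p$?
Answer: $\frac{243706280453}{2156} - \frac{23792471 i}{2156} \approx 1.1304 \cdot 10^{8} - 11035.0 i$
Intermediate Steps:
$F{\left(L \right)} = -4$ ($F{\left(L \right)} = -5 + 1 = -4$)
$M{\left(p,D \right)} = -9 + \frac{p}{6}$
$W{\left(R \right)} = \frac{3}{4} + \frac{R^{\frac{3}{2}}}{4}$ ($W{\left(R \right)} = \frac{3}{4} + \frac{R \sqrt{R}}{4} = \frac{3}{4} + \frac{R^{\frac{3}{2}}}{4}$)
$\left(W{\left(-1 \right)} + 2560\right) \left(38321 + \left(\left(\frac{-4795 - 6661}{-8251 + 5017} + 5836\right) + M{\left(-58,F{\left(-3 \right)} \right)}\right)\right) = \left(\left(\frac{3}{4} + \frac{\left(-1\right)^{\frac{3}{2}}}{4}\right) + 2560\right) \left(38321 + \left(\left(\frac{-4795 - 6661}{-8251 + 5017} + 5836\right) + \left(-9 + \frac{1}{6} \left(-58\right)\right)\right)\right) = \left(\left(\frac{3}{4} + \frac{\left(-1\right) i}{4}\right) + 2560\right) \left(38321 + \left(\left(- \frac{11456}{-3234} + 5836\right) - \frac{56}{3}\right)\right) = \left(\left(\frac{3}{4} - \frac{i}{4}\right) + 2560\right) \left(38321 + \left(\left(\left(-11456\right) \left(- \frac{1}{3234}\right) + 5836\right) - \frac{56}{3}\right)\right) = \left(\frac{10243}{4} - \frac{i}{4}\right) \left(38321 + \left(\left(\frac{5728}{1617} + 5836\right) - \frac{56}{3}\right)\right) = \left(\frac{10243}{4} - \frac{i}{4}\right) \left(38321 + \left(\frac{9442540}{1617} - \frac{56}{3}\right)\right) = \left(\frac{10243}{4} - \frac{i}{4}\right) \left(38321 + \frac{3137452}{539}\right) = \left(\frac{10243}{4} - \frac{i}{4}\right) \frac{23792471}{539} = \frac{243706280453}{2156} - \frac{23792471 i}{2156}$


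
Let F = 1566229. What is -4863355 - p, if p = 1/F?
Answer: -7617127638296/1566229 ≈ -4.8634e+6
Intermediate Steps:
p = 1/1566229 ≈ 6.3848e-7
-4863355 - p = -4863355 - 1*1/1566229 = -4863355 - 1/1566229 = -7617127638296/1566229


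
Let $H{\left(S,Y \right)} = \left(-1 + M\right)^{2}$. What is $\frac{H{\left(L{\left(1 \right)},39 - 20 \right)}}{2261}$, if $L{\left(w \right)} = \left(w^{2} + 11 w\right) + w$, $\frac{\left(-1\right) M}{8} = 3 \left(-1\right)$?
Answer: $\frac{529}{2261} \approx 0.23397$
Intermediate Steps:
$M = 24$ ($M = - 8 \cdot 3 \left(-1\right) = \left(-8\right) \left(-3\right) = 24$)
$L{\left(w \right)} = w^{2} + 12 w$
$H{\left(S,Y \right)} = 529$ ($H{\left(S,Y \right)} = \left(-1 + 24\right)^{2} = 23^{2} = 529$)
$\frac{H{\left(L{\left(1 \right)},39 - 20 \right)}}{2261} = \frac{529}{2261}$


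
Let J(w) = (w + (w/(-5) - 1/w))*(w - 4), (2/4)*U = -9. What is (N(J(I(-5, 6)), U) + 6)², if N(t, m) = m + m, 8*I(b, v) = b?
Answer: 900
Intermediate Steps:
U = -18 (U = 2*(-9) = -18)
I(b, v) = b/8
J(w) = (-4 + w)*(-1/w + 4*w/5) (J(w) = (w + (w*(-⅕) - 1/w))*(-4 + w) = (w + (-w/5 - 1/w))*(-4 + w) = (w + (-1/w - w/5))*(-4 + w) = (-1/w + 4*w/5)*(-4 + w) = (-4 + w)*(-1/w + 4*w/5))
N(t, m) = 2*m
(N(J(I(-5, 6)), U) + 6)² = (2*(-18) + 6)² = (-36 + 6)² = (-30)² = 900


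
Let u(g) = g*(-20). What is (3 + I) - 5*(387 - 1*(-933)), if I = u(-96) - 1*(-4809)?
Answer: 132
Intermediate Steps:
u(g) = -20*g
I = 6729 (I = -20*(-96) - 1*(-4809) = 1920 + 4809 = 6729)
(3 + I) - 5*(387 - 1*(-933)) = (3 + 6729) - 5*(387 - 1*(-933)) = 6732 - 5*(387 + 933) = 6732 - 5*1320 = 6732 - 6600 = 132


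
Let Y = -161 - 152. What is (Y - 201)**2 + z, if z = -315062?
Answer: -50866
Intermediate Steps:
Y = -313
(Y - 201)**2 + z = (-313 - 201)**2 - 315062 = (-514)**2 - 315062 = 264196 - 315062 = -50866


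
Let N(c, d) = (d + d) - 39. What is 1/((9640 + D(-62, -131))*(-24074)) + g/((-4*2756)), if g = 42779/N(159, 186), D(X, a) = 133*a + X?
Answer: -1346543490313/115550915790960 ≈ -0.011653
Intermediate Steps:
D(X, a) = X + 133*a
N(c, d) = -39 + 2*d (N(c, d) = 2*d - 39 = -39 + 2*d)
g = 42779/333 (g = 42779/(-39 + 2*186) = 42779/(-39 + 372) = 42779/333 ≈ 128.47)
1/((9640 + D(-62, -131))*(-24074)) + g/((-4*2756)) = 1/((9640 + (-62 + 133*(-131)))*(-24074)) + 42779/(333*((-4*2756))) = -1/24074/(9640 + (-62 - 17423)) + (42779/333)/(-11024) = -1/24074/(9640 - 17485) + (42779/333)*(-1/11024) = -1/24074/(-7845) - 42779/3670992 = -1/7845*(-1/24074) - 42779/3670992 = 1/188860530 - 42779/3670992 = -1346543490313/115550915790960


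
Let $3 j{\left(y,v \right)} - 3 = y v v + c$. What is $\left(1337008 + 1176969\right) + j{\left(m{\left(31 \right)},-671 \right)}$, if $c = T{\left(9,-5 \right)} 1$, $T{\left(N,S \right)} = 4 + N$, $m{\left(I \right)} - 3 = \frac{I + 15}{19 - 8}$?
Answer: $3591832$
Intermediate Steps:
$m{\left(I \right)} = \frac{48}{11} + \frac{I}{11}$ ($m{\left(I \right)} = 3 + \frac{I + 15}{19 - 8} = 3 + \frac{15 + I}{11} = 3 + \left(15 + I\right) \frac{1}{11} = 3 + \left(\frac{15}{11} + \frac{I}{11}\right) = \frac{48}{11} + \frac{I}{11}$)
$c = 13$ ($c = \left(4 + 9\right) 1 = 13 \cdot 1 = 13$)
$j{\left(y,v \right)} = \frac{16}{3} + \frac{y v^{2}}{3}$ ($j{\left(y,v \right)} = 1 + \frac{y v v + 13}{3} = 1 + \frac{v y v + 13}{3} = 1 + \frac{y v^{2} + 13}{3} = 1 + \frac{13 + y v^{2}}{3} = 1 + \left(\frac{13}{3} + \frac{y v^{2}}{3}\right) = \frac{16}{3} + \frac{y v^{2}}{3}$)
$\left(1337008 + 1176969\right) + j{\left(m{\left(31 \right)},-671 \right)} = \left(1337008 + 1176969\right) + \left(\frac{16}{3} + \frac{\left(\frac{48}{11} + \frac{1}{11} \cdot 31\right) \left(-671\right)^{2}}{3}\right) = 2513977 + \left(\frac{16}{3} + \frac{1}{3} \left(\frac{48}{11} + \frac{31}{11}\right) 450241\right) = 2513977 + \left(\frac{16}{3} + \frac{1}{3} \cdot \frac{79}{11} \cdot 450241\right) = 2513977 + \left(\frac{16}{3} + \frac{3233549}{3}\right) = 2513977 + 1077855 = 3591832$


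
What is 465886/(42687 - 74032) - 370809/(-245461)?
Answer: -102733835341/7693975045 ≈ -13.353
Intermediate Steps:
465886/(42687 - 74032) - 370809/(-245461) = 465886/(-31345) - 370809*(-1/245461) = 465886*(-1/31345) + 370809/245461 = -465886/31345 + 370809/245461 = -102733835341/7693975045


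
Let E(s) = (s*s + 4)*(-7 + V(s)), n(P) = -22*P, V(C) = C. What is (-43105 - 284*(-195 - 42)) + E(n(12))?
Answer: -18864497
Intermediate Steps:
E(s) = (-7 + s)*(4 + s²) (E(s) = (s*s + 4)*(-7 + s) = (s² + 4)*(-7 + s) = (4 + s²)*(-7 + s) = (-7 + s)*(4 + s²))
(-43105 - 284*(-195 - 42)) + E(n(12)) = (-43105 - 284*(-195 - 42)) + (-28 + (-22*12)³ - 7*(-22*12)² + 4*(-22*12)) = (-43105 - 284*(-237)) + (-28 + (-264)³ - 7*(-264)² + 4*(-264)) = (-43105 + 67308) + (-28 - 18399744 - 7*69696 - 1056) = 24203 + (-28 - 18399744 - 487872 - 1056) = 24203 - 18888700 = -18864497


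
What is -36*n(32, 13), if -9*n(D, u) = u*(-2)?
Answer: -104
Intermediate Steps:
n(D, u) = 2*u/9 (n(D, u) = -u*(-2)/9 = -(-2)*u/9 = 2*u/9)
-36*n(32, 13) = -8*13 = -36*26/9 = -104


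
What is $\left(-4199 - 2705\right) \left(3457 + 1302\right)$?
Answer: $-32856136$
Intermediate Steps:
$\left(-4199 - 2705\right) \left(3457 + 1302\right) = \left(-6904\right) 4759 = -32856136$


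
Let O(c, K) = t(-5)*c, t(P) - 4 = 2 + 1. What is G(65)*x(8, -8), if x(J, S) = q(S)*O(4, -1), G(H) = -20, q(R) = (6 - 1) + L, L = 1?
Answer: -3360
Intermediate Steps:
t(P) = 7 (t(P) = 4 + (2 + 1) = 4 + 3 = 7)
q(R) = 6 (q(R) = (6 - 1) + 1 = 5 + 1 = 6)
O(c, K) = 7*c
x(J, S) = 168 (x(J, S) = 6*(7*4) = 6*28 = 168)
G(65)*x(8, -8) = -20*168 = -3360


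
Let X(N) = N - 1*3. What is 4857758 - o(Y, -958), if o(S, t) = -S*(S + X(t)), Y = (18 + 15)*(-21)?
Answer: 6003980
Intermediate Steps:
X(N) = -3 + N (X(N) = N - 3 = -3 + N)
Y = -693 (Y = 33*(-21) = -693)
o(S, t) = -S*(-3 + S + t) (o(S, t) = -S*(S + (-3 + t)) = -S*(-3 + S + t))
4857758 - o(Y, -958) = 4857758 - (-693)*(3 - 1*(-693) - 1*(-958)) = 4857758 - (-693)*(3 + 693 + 958) = 4857758 - (-693)*1654 = 4857758 - 1*(-1146222) = 4857758 + 1146222 = 6003980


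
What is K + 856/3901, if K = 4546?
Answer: 17734802/3901 ≈ 4546.2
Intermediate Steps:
K + 856/3901 = 4546 + 856/3901 = 17734802/3901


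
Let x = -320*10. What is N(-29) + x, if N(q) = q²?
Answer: -2359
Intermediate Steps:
x = -3200
N(-29) + x = (-29)² - 3200 = 841 - 3200 = -2359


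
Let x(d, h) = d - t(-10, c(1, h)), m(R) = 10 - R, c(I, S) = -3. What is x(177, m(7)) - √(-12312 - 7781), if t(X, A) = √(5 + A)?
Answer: 177 - √2 - I*√20093 ≈ 175.59 - 141.75*I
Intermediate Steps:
x(d, h) = d - √2 (x(d, h) = d - √(5 - 3) = d - √2)
x(177, m(7)) - √(-12312 - 7781) = (177 - √2) - √(-12312 - 7781) = (177 - √2) - √(-20093) = (177 - √2) - I*√20093 = 177 - √2 - I*√20093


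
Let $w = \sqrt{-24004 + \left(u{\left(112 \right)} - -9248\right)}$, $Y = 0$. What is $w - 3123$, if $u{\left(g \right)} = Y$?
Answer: $-3123 + 2 i \sqrt{3689} \approx -3123.0 + 121.47 i$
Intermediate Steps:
$u{\left(g \right)} = 0$
$w = 2 i \sqrt{3689}$ ($w = \sqrt{-24004 + \left(0 - -9248\right)} = \sqrt{-24004 + \left(0 + 9248\right)} = \sqrt{-24004 + 9248} = \sqrt{-14756} = 2 i \sqrt{3689} \approx 121.47 i$)
$w - 3123 = 2 i \sqrt{3689} - 3123 = -3123 + 2 i \sqrt{3689}$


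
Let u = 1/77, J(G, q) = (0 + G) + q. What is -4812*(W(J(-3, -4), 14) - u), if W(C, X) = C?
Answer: 2598480/77 ≈ 33747.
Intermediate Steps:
J(G, q) = G + q
u = 1/77 ≈ 0.012987
-4812*(W(J(-3, -4), 14) - u) = -4812*((-3 - 4) - 1*1/77) = -4812*(-7 - 1/77) = -4812*(-540/77) = 2598480/77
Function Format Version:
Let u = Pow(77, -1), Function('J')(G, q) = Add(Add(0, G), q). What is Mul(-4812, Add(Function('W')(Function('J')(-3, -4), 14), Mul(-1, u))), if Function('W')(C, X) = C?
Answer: Rational(2598480, 77) ≈ 33747.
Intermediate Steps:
Function('J')(G, q) = Add(G, q)
u = Rational(1, 77) ≈ 0.012987
Mul(-4812, Add(Function('W')(Function('J')(-3, -4), 14), Mul(-1, u))) = Mul(-4812, Add(Add(-3, -4), Mul(-1, Rational(1, 77)))) = Mul(-4812, Add(-7, Rational(-1, 77))) = Mul(-4812, Rational(-540, 77)) = Rational(2598480, 77)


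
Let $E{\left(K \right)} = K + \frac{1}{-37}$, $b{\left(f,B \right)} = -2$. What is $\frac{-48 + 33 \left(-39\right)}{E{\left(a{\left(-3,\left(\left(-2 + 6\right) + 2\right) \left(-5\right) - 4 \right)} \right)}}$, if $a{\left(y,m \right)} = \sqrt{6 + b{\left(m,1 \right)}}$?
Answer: $- \frac{49395}{73} \approx -676.64$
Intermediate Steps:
$a{\left(y,m \right)} = 2$ ($a{\left(y,m \right)} = \sqrt{6 - 2} = \sqrt{4} = 2$)
$E{\left(K \right)} = - \frac{1}{37} + K$ ($E{\left(K \right)} = K - \frac{1}{37} = - \frac{1}{37} + K$)
$\frac{-48 + 33 \left(-39\right)}{E{\left(a{\left(-3,\left(\left(-2 + 6\right) + 2\right) \left(-5\right) - 4 \right)} \right)}} = \frac{-48 + 33 \left(-39\right)}{- \frac{1}{37} + 2} = \frac{-48 - 1287}{\frac{73}{37}} = \left(-1335\right) \frac{37}{73} = - \frac{49395}{73}$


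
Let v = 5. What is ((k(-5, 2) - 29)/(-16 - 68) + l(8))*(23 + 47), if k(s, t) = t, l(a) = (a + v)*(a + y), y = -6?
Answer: 3685/2 ≈ 1842.5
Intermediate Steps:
l(a) = (-6 + a)*(5 + a) (l(a) = (a + 5)*(a - 6) = (5 + a)*(-6 + a) = (-6 + a)*(5 + a))
((k(-5, 2) - 29)/(-16 - 68) + l(8))*(23 + 47) = ((2 - 29)/(-16 - 68) + (-30 + 8**2 - 1*8))*(23 + 47) = (-27/(-84) + (-30 + 64 - 8))*70 = (-27*(-1/84) + 26)*70 = (9/28 + 26)*70 = (737/28)*70 = 3685/2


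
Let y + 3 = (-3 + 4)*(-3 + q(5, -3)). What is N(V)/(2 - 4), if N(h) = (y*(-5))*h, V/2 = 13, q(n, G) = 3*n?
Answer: 585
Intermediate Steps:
V = 26 (V = 2*13 = 26)
y = 9 (y = -3 + (-3 + 4)*(-3 + 3*5) = -3 + 1*(-3 + 15) = -3 + 1*12 = -3 + 12 = 9)
N(h) = -45*h (N(h) = (9*(-5))*h = -45*h)
N(V)/(2 - 4) = (-45*26)/(2 - 4) = -1170/(-2) = -1170*(-½) = 585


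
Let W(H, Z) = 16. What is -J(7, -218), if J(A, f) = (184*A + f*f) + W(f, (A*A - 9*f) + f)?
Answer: -48828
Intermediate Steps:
J(A, f) = 16 + f² + 184*A (J(A, f) = (184*A + f*f) + 16 = (184*A + f²) + 16 = (f² + 184*A) + 16 = 16 + f² + 184*A)
-J(7, -218) = -(16 + (-218)² + 184*7) = -(16 + 47524 + 1288) = -1*48828 = -48828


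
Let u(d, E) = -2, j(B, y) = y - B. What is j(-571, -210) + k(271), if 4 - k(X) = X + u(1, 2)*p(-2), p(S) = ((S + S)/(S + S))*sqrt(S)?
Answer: 94 + 2*I*sqrt(2) ≈ 94.0 + 2.8284*I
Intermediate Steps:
p(S) = sqrt(S) (p(S) = ((2*S)/((2*S)))*sqrt(S) = ((2*S)*(1/(2*S)))*sqrt(S) = 1*sqrt(S) = sqrt(S))
k(X) = 4 - X + 2*I*sqrt(2) (k(X) = 4 - (X - 2*I*sqrt(2)) = 4 + (-X + 2*I*sqrt(2)) = 4 - X + 2*I*sqrt(2))
j(-571, -210) + k(271) = (-210 - 1*(-571)) + (4 - 1*271 + 2*I*sqrt(2)) = (-210 + 571) + (4 - 271 + 2*I*sqrt(2)) = 361 + (-267 + 2*I*sqrt(2)) = 94 + 2*I*sqrt(2)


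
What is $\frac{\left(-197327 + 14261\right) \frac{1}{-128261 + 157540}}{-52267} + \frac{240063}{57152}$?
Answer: $\frac{19336052179689}{4603219082944} \approx 4.2005$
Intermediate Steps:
$\frac{\left(-197327 + 14261\right) \frac{1}{-128261 + 157540}}{-52267} + \frac{240063}{57152} = - \frac{183066}{29279} \left(- \frac{1}{52267}\right) + 240063 \cdot \frac{1}{57152} = \left(-183066\right) \frac{1}{29279} \left(- \frac{1}{52267}\right) + \frac{240063}{57152} = \left(- \frac{183066}{29279}\right) \left(- \frac{1}{52267}\right) + \frac{240063}{57152} = \frac{183066}{1530325493} + \frac{240063}{57152} = \frac{19336052179689}{4603219082944}$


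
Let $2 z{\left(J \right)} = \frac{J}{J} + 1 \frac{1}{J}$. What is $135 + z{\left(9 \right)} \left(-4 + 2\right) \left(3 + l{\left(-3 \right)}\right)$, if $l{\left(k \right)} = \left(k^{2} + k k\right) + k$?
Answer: $115$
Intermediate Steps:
$l{\left(k \right)} = k + 2 k^{2}$ ($l{\left(k \right)} = \left(k^{2} + k^{2}\right) + k = 2 k^{2} + k = k + 2 k^{2}$)
$z{\left(J \right)} = \frac{1}{2} + \frac{1}{2 J}$ ($z{\left(J \right)} = \frac{\frac{J}{J} + 1 \frac{1}{J}}{2} = \frac{1 + \frac{1}{J}}{2} = \frac{1}{2} + \frac{1}{2 J}$)
$135 + z{\left(9 \right)} \left(-4 + 2\right) \left(3 + l{\left(-3 \right)}\right) = 135 + \frac{1 + 9}{2 \cdot 9} \left(-4 + 2\right) \left(3 - 3 \left(1 + 2 \left(-3\right)\right)\right) = 135 + \frac{1}{2} \cdot \frac{1}{9} \cdot 10 \left(- 2 \left(3 - 3 \left(1 - 6\right)\right)\right) = 135 + \frac{5 \left(- 2 \left(3 - -15\right)\right)}{9} = 135 + \frac{5 \left(- 2 \left(3 + 15\right)\right)}{9} = 135 + \frac{5 \left(\left(-2\right) 18\right)}{9} = 135 + \frac{5}{9} \left(-36\right) = 135 - 20 = 115$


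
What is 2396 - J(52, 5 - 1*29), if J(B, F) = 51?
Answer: 2345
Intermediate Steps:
2396 - J(52, 5 - 1*29) = 2396 - 1*51 = 2396 - 51 = 2345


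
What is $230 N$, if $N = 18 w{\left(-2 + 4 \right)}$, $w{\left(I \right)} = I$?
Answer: $8280$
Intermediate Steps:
$N = 36$ ($N = 18 \left(-2 + 4\right) = 18 \cdot 2 = 36$)
$230 N = 230 \cdot 36 = 8280$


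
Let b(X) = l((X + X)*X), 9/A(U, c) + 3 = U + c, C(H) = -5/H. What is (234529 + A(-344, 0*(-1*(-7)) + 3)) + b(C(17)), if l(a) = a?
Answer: 23315949663/99416 ≈ 2.3453e+5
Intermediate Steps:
A(U, c) = 9/(-3 + U + c) (A(U, c) = 9/(-3 + (U + c)) = 9/(-3 + U + c))
b(X) = 2*X**2 (b(X) = (X + X)*X = (2*X)*X = 2*X**2)
(234529 + A(-344, 0*(-1*(-7)) + 3)) + b(C(17)) = (234529 + 9/(-3 - 344 + (0*(-1*(-7)) + 3))) + 2*(-5/17)**2 = (234529 + 9/(-3 - 344 + (0*7 + 3))) + 2*(-5*1/17)**2 = (234529 + 9/(-3 - 344 + (0 + 3))) + 2*(-5/17)**2 = (234529 + 9/(-3 - 344 + 3)) + 2*(25/289) = (234529 + 9/(-344)) + 50/289 = (234529 + 9*(-1/344)) + 50/289 = (234529 - 9/344) + 50/289 = 80677967/344 + 50/289 = 23315949663/99416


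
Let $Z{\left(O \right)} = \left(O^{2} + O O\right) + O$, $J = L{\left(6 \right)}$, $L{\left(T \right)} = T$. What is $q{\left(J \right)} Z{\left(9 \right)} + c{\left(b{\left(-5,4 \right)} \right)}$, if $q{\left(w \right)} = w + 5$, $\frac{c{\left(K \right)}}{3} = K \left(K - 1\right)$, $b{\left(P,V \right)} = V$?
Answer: $1917$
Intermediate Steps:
$c{\left(K \right)} = 3 K \left(-1 + K\right)$ ($c{\left(K \right)} = 3 K \left(K - 1\right) = 3 K \left(-1 + K\right)$)
$J = 6$
$Z{\left(O \right)} = O + 2 O^{2}$ ($Z{\left(O \right)} = \left(O^{2} + O^{2}\right) + O = 2 O^{2} + O = O + 2 O^{2}$)
$q{\left(w \right)} = 5 + w$
$q{\left(J \right)} Z{\left(9 \right)} + c{\left(b{\left(-5,4 \right)} \right)} = \left(5 + 6\right) 9 \left(1 + 2 \cdot 9\right) + 3 \cdot 4 \left(-1 + 4\right) = 11 \cdot 9 \left(1 + 18\right) + 3 \cdot 4 \cdot 3 = 11 \cdot 9 \cdot 19 + 36 = 11 \cdot 171 + 36 = 1881 + 36 = 1917$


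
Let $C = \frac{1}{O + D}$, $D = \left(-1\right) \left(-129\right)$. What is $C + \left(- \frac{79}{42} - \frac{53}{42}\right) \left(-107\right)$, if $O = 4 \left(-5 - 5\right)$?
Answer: $\frac{209513}{623} \approx 336.3$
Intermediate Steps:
$D = 129$
$O = -40$ ($O = 4 \left(-10\right) = -40$)
$C = \frac{1}{89}$ ($C = \frac{1}{-40 + 129} = \frac{1}{89} \approx 0.011236$)
$C + \left(- \frac{79}{42} - \frac{53}{42}\right) \left(-107\right) = \frac{1}{89} + \left(- \frac{79}{42} - \frac{53}{42}\right) \left(-107\right) = \frac{1}{89} - - \frac{2354}{7} = \frac{1}{89} + \frac{2354}{7} = \frac{209513}{623}$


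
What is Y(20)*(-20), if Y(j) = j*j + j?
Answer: -8400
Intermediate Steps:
Y(j) = j + j² (Y(j) = j² + j = j + j²)
Y(20)*(-20) = (20*(1 + 20))*(-20) = (20*21)*(-20) = 420*(-20) = -8400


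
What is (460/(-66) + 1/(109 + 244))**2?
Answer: 6586458649/135699201 ≈ 48.537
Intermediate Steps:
(460/(-66) + 1/(109 + 244))**2 = (460*(-1/66) + 1/353)**2 = (-230/33 + 1/353)**2 = (-81157/11649)**2 = 6586458649/135699201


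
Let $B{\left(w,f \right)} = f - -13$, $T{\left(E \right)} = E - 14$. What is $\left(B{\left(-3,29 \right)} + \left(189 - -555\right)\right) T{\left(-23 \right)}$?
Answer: $-29082$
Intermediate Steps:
$T{\left(E \right)} = -14 + E$
$B{\left(w,f \right)} = 13 + f$ ($B{\left(w,f \right)} = f + 13 = 13 + f$)
$\left(B{\left(-3,29 \right)} + \left(189 - -555\right)\right) T{\left(-23 \right)} = \left(\left(13 + 29\right) + \left(189 - -555\right)\right) \left(-14 - 23\right) = \left(42 + \left(189 + 555\right)\right) \left(-37\right) = \left(42 + 744\right) \left(-37\right) = 786 \left(-37\right) = -29082$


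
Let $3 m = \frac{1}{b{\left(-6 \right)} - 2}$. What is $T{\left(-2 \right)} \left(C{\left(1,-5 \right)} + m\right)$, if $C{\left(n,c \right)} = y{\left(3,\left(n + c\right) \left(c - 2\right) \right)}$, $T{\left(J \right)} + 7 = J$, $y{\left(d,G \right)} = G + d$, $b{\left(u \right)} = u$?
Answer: $- \frac{2229}{8} \approx -278.63$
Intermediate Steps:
$T{\left(J \right)} = -7 + J$
$C{\left(n,c \right)} = 3 + \left(-2 + c\right) \left(c + n\right)$ ($C{\left(n,c \right)} = \left(n + c\right) \left(c - 2\right) + 3 = \left(c + n\right) \left(-2 + c\right) + 3 = \left(-2 + c\right) \left(c + n\right) + 3 = 3 + \left(-2 + c\right) \left(c + n\right)$)
$m = - \frac{1}{24}$ ($m = \frac{1}{3 \left(-6 - 2\right)} = \frac{1}{3 \left(-8\right)} = \frac{1}{3} \left(- \frac{1}{8}\right) = - \frac{1}{24} \approx -0.041667$)
$T{\left(-2 \right)} \left(C{\left(1,-5 \right)} + m\right) = \left(-7 - 2\right) \left(\left(3 + \left(-5\right)^{2} - -10 - 2 - 5\right) - \frac{1}{24}\right) = - 9 \left(\left(3 + 25 + 10 - 2 - 5\right) - \frac{1}{24}\right) = - 9 \left(31 - \frac{1}{24}\right) = \left(-9\right) \frac{743}{24} = - \frac{2229}{8}$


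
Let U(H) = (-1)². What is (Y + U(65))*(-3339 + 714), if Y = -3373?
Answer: 8851500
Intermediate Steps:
U(H) = 1
(Y + U(65))*(-3339 + 714) = (-3373 + 1)*(-3339 + 714) = -3372*(-2625) = 8851500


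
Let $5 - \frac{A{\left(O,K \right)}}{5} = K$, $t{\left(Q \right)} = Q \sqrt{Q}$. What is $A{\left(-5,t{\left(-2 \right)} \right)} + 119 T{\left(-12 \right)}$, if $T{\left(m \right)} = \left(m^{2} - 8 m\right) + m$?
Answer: $27157 + 10 i \sqrt{2} \approx 27157.0 + 14.142 i$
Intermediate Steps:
$T{\left(m \right)} = m^{2} - 7 m$
$t{\left(Q \right)} = Q^{\frac{3}{2}}$
$A{\left(O,K \right)} = 25 - 5 K$
$A{\left(-5,t{\left(-2 \right)} \right)} + 119 T{\left(-12 \right)} = \left(25 - 5 \left(-2\right)^{\frac{3}{2}}\right) + 119 \left(- 12 \left(-7 - 12\right)\right) = \left(25 - 5 \left(- 2 i \sqrt{2}\right)\right) + 119 \left(\left(-12\right) \left(-19\right)\right) = \left(25 + 10 i \sqrt{2}\right) + 119 \cdot 228 = \left(25 + 10 i \sqrt{2}\right) + 27132 = 27157 + 10 i \sqrt{2}$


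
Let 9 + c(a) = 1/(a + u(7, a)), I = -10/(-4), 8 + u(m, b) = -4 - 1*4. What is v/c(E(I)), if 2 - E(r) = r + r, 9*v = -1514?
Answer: 14383/774 ≈ 18.583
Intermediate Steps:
v = -1514/9 (v = (⅑)*(-1514) = -1514/9 ≈ -168.22)
u(m, b) = -16 (u(m, b) = -8 + (-4 - 1*4) = -8 + (-4 - 4) = -8 - 8 = -16)
I = 5/2 (I = -10*(-¼) = 5/2 ≈ 2.5000)
E(r) = 2 - 2*r (E(r) = 2 - (r + r) = 2 - 2*r)
c(a) = -9 + 1/(-16 + a) (c(a) = -9 + 1/(a - 16) = -9 + 1/(-16 + a))
v/c(E(I)) = -1514*(-16 + (2 - 2*5/2))/(145 - 9*(2 - 2*5/2))/9 = -1514*(-16 + (2 - 5))/(145 - 9*(2 - 5))/9 = -1514*(-16 - 3)/(145 - 9*(-3))/9 = -1514*(-19/(145 + 27))/9 = -1514/(9*((-1/19*172))) = -1514/(9*(-172/19)) = -1514/9*(-19/172) = 14383/774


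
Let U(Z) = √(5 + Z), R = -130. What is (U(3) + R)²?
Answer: 16908 - 520*√2 ≈ 16173.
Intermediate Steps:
(U(3) + R)² = (√(5 + 3) - 130)² = (√8 - 130)² = (2*√2 - 130)² = (-130 + 2*√2)²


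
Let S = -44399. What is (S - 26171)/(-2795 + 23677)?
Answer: -35285/10441 ≈ -3.3795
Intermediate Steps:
(S - 26171)/(-2795 + 23677) = (-44399 - 26171)/(-2795 + 23677) = -70570/20882 = -70570*1/20882 = -35285/10441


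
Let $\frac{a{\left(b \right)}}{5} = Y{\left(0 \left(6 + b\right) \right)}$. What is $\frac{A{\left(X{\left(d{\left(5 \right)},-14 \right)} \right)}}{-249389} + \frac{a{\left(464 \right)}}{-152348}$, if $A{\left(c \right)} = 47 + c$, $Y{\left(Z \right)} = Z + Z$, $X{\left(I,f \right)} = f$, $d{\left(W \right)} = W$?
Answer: $- \frac{33}{249389} \approx -0.00013232$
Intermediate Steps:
$Y{\left(Z \right)} = 2 Z$
$a{\left(b \right)} = 0$ ($a{\left(b \right)} = 5 \cdot 2 \cdot 0 \left(6 + b\right) = 5 \cdot 2 \cdot 0 = 5 \cdot 0 = 0$)
$\frac{A{\left(X{\left(d{\left(5 \right)},-14 \right)} \right)}}{-249389} + \frac{a{\left(464 \right)}}{-152348} = \frac{47 - 14}{-249389} + \frac{0}{-152348} = 33 \left(- \frac{1}{249389}\right) + 0 \left(- \frac{1}{152348}\right) = - \frac{33}{249389} + 0 = - \frac{33}{249389}$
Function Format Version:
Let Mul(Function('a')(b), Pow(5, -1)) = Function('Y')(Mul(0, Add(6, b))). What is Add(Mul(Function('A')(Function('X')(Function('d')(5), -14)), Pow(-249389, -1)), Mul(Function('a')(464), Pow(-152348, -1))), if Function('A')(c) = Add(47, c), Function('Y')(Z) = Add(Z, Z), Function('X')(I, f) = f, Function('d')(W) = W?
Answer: Rational(-33, 249389) ≈ -0.00013232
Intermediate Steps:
Function('Y')(Z) = Mul(2, Z)
Function('a')(b) = 0 (Function('a')(b) = Mul(5, Mul(2, Mul(0, Add(6, b)))) = Mul(5, Mul(2, 0)) = Mul(5, 0) = 0)
Add(Mul(Function('A')(Function('X')(Function('d')(5), -14)), Pow(-249389, -1)), Mul(Function('a')(464), Pow(-152348, -1))) = Add(Mul(Add(47, -14), Pow(-249389, -1)), Mul(0, Pow(-152348, -1))) = Add(Mul(33, Rational(-1, 249389)), Mul(0, Rational(-1, 152348))) = Add(Rational(-33, 249389), 0) = Rational(-33, 249389)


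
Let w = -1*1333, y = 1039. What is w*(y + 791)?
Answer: -2439390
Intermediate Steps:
w = -1333
w*(y + 791) = -1333*(1039 + 791) = -1333*1830 = -2439390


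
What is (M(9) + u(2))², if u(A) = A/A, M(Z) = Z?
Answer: 100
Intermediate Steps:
u(A) = 1
(M(9) + u(2))² = (9 + 1)² = 10² = 100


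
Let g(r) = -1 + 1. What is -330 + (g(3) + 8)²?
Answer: -266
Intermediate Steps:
g(r) = 0
-330 + (g(3) + 8)² = -330 + (0 + 8)² = -330 + 8² = -330 + 64 = -266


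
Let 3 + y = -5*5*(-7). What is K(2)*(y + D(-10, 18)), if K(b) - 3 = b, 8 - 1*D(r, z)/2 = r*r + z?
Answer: -240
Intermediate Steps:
D(r, z) = 16 - 2*z - 2*r² (D(r, z) = 16 - 2*(r*r + z) = 16 - 2*(r² + z) = 16 - 2*(z + r²) = 16 + (-2*z - 2*r²) = 16 - 2*z - 2*r²)
K(b) = 3 + b
y = 172 (y = -3 - 5*5*(-7) = -3 - 25*(-7) = -3 + 175 = 172)
K(2)*(y + D(-10, 18)) = (3 + 2)*(172 + (16 - 2*18 - 2*(-10)²)) = 5*(172 + (16 - 36 - 2*100)) = 5*(172 + (16 - 36 - 200)) = 5*(172 - 220) = 5*(-48) = -240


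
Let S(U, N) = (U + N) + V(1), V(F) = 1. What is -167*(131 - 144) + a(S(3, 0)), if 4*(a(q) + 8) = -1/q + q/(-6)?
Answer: 103813/48 ≈ 2162.8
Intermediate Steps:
S(U, N) = 1 + N + U (S(U, N) = (U + N) + 1 = (N + U) + 1 = 1 + N + U)
a(q) = -8 - 1/(4*q) - q/24 (a(q) = -8 + (-1/q + q/(-6))/4 = -8 + (-1/q + q*(-1/6))/4 = -8 + (-1/q - q/6)/4 = -8 + (-1/(4*q) - q/24) = -8 - 1/(4*q) - q/24)
-167*(131 - 144) + a(S(3, 0)) = -167*(131 - 144) + (-6 - (1 + 0 + 3)*(192 + (1 + 0 + 3)))/(24*(1 + 0 + 3)) = -167*(-13) + (1/24)*(-6 - 1*4*(192 + 4))/4 = 2171 + (1/24)*(1/4)*(-6 - 1*4*196) = 2171 + (1/24)*(1/4)*(-6 - 784) = 2171 + (1/24)*(1/4)*(-790) = 2171 - 395/48 = 103813/48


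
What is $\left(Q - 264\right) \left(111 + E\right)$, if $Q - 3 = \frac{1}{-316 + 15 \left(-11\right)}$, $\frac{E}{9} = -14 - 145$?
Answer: $\frac{165715440}{481} \approx 3.4452 \cdot 10^{5}$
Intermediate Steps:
$E = -1431$ ($E = 9 \left(-14 - 145\right) = 9 \left(-159\right) = -1431$)
$Q = \frac{1442}{481}$ ($Q = 3 + \frac{1}{-316 + 15 \left(-11\right)} = 3 + \frac{1}{-316 - 165} = 3 + \frac{1}{-481} = 3 - \frac{1}{481} = \frac{1442}{481} \approx 2.9979$)
$\left(Q - 264\right) \left(111 + E\right) = \left(\frac{1442}{481} - 264\right) \left(111 - 1431\right) = \left(- \frac{125542}{481}\right) \left(-1320\right) = \frac{165715440}{481}$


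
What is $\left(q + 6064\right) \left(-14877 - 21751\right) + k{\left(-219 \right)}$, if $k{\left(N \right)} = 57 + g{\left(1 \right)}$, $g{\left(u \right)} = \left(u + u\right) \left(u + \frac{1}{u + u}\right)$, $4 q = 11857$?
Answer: $-330686681$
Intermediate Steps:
$q = \frac{11857}{4}$ ($q = \frac{1}{4} \cdot 11857 = \frac{11857}{4} \approx 2964.3$)
$g{\left(u \right)} = 2 u \left(u + \frac{1}{2 u}\right)$
$k{\left(N \right)} = 60$ ($k{\left(N \right)} = 57 + \left(1 + 2 \cdot 1^{2}\right) = 57 + \left(1 + 2 \cdot 1\right) = 57 + \left(1 + 2\right) = 57 + 3 = 60$)
$\left(q + 6064\right) \left(-14877 - 21751\right) + k{\left(-219 \right)} = \left(\frac{11857}{4} + 6064\right) \left(-14877 - 21751\right) + 60 = \frac{36113}{4} \left(-36628\right) + 60 = -330686741 + 60 = -330686681$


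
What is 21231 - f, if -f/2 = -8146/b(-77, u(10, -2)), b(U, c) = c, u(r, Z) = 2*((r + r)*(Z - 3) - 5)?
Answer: 2237401/105 ≈ 21309.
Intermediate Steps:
u(r, Z) = -10 + 4*r*(-3 + Z) (u(r, Z) = 2*((2*r)*(-3 + Z) - 5) = 2*(2*r*(-3 + Z) - 5) = 2*(-5 + 2*r*(-3 + Z)) = -10 + 4*r*(-3 + Z))
f = -8146/105 (f = -(-16292)/(-10 - 12*10 + 4*(-2)*10) = -(-16292)/(-10 - 120 - 80) = -(-16292)/(-210) = -(-16292)*(-1)/210 = -2*4073/105 = -8146/105 ≈ -77.581)
21231 - f = 21231 - 1*(-8146/105) = 21231 + 8146/105 = 2237401/105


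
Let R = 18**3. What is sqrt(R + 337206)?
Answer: sqrt(343038) ≈ 585.69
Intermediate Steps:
R = 5832
sqrt(R + 337206) = sqrt(5832 + 337206) = sqrt(343038)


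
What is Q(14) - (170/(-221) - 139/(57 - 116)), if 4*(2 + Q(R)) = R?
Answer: -133/1534 ≈ -0.086701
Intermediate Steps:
Q(R) = -2 + R/4
Q(14) - (170/(-221) - 139/(57 - 116)) = (-2 + (¼)*14) - (170/(-221) - 139/(57 - 116)) = (-2 + 7/2) - (170*(-1/221) - 139/(-59)) = 3/2 - (-10/13 - 139*(-1/59)) = 3/2 - (-10/13 + 139/59) = 3/2 - 1*1217/767 = 3/2 - 1217/767 = -133/1534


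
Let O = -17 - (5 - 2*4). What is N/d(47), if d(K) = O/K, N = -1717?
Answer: 80699/14 ≈ 5764.2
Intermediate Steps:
O = -14 (O = -17 - (5 - 8) = -17 - 1*(-3) = -17 + 3 = -14)
d(K) = -14/K
N/d(47) = -1717/((-14/47)) = -1717/((-14*1/47)) = -1717/(-14/47) = -1717*(-47/14) = 80699/14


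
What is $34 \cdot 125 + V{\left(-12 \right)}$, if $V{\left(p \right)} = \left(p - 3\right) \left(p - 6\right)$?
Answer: $4520$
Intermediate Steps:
$V{\left(p \right)} = \left(-6 + p\right) \left(-3 + p\right)$ ($V{\left(p \right)} = \left(-3 + p\right) \left(-6 + p\right) = \left(-6 + p\right) \left(-3 + p\right)$)
$34 \cdot 125 + V{\left(-12 \right)} = 34 \cdot 125 + \left(18 + \left(-12\right)^{2} - -108\right) = 4250 + \left(18 + 144 + 108\right) = 4250 + 270 = 4520$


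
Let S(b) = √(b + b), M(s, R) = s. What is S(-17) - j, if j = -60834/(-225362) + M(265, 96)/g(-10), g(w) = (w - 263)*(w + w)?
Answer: -39187457/123047652 + I*√34 ≈ -0.31847 + 5.831*I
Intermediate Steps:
g(w) = 2*w*(-263 + w) (g(w) = (-263 + w)*(2*w) = 2*w*(-263 + w))
S(b) = √2*√b (S(b) = √(2*b) = √2*√b)
j = 39187457/123047652 (j = -60834/(-225362) + 265/((2*(-10)*(-263 - 10))) = -60834*(-1/225362) + 265/((2*(-10)*(-273))) = 30417/112681 + 265/5460 = 30417/112681 + 265*(1/5460) = 30417/112681 + 53/1092 = 39187457/123047652 ≈ 0.31847)
S(-17) - j = √2*√(-17) - 1*39187457/123047652 = √2*(I*√17) - 39187457/123047652 = I*√34 - 39187457/123047652 = -39187457/123047652 + I*√34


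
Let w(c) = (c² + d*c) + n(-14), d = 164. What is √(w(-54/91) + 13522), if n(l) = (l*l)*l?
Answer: √88449638/91 ≈ 103.35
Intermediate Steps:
n(l) = l³ (n(l) = l²*l = l³)
w(c) = -2744 + c² + 164*c (w(c) = (c² + 164*c) + (-14)³ = (c² + 164*c) - 2744 = -2744 + c² + 164*c)
√(w(-54/91) + 13522) = √((-2744 + (-54/91)² + 164*(-54/91)) + 13522) = √((-2744 + 2916/8281 - 8856/91) + 13522) = √(-23526044/8281 + 13522) = √(88449638/8281) = √88449638/91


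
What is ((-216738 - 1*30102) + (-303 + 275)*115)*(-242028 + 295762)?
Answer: -13436724040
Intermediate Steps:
((-216738 - 1*30102) + (-303 + 275)*115)*(-242028 + 295762) = ((-216738 - 30102) - 28*115)*53734 = (-246840 - 3220)*53734 = -250060*53734 = -13436724040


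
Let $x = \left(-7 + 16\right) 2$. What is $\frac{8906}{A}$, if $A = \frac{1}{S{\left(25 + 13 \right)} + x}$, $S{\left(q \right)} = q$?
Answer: $498736$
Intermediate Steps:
$x = 18$ ($x = 9 \cdot 2 = 18$)
$A = \frac{1}{56}$ ($A = \frac{1}{\left(25 + 13\right) + 18} = \frac{1}{38 + 18} = \frac{1}{56} \approx 0.017857$)
$\frac{8906}{A} = 8906 \frac{1}{\frac{1}{56}} = 8906 \cdot 56 = 498736$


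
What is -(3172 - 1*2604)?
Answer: -568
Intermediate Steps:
-(3172 - 1*2604) = -(3172 - 2604) = -1*568 = -568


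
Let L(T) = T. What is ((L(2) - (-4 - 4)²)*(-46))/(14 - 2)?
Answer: 713/3 ≈ 237.67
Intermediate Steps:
((L(2) - (-4 - 4)²)*(-46))/(14 - 2) = ((2 - (-4 - 4)²)*(-46))/(14 - 2) = ((2 - 1*(-8)²)*(-46))/12 = ((2 - 1*64)*(-46))*(1/12) = ((2 - 64)*(-46))*(1/12) = -62*(-46)*(1/12) = 2852*(1/12) = 713/3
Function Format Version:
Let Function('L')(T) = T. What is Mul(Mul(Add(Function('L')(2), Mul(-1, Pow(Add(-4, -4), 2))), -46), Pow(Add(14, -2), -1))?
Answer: Rational(713, 3) ≈ 237.67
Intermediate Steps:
Mul(Mul(Add(Function('L')(2), Mul(-1, Pow(Add(-4, -4), 2))), -46), Pow(Add(14, -2), -1)) = Mul(Mul(Add(2, Mul(-1, Pow(Add(-4, -4), 2))), -46), Pow(Add(14, -2), -1)) = Mul(Mul(Add(2, Mul(-1, Pow(-8, 2))), -46), Pow(12, -1)) = Mul(Mul(Add(2, Mul(-1, 64)), -46), Rational(1, 12)) = Mul(Mul(Add(2, -64), -46), Rational(1, 12)) = Mul(Mul(-62, -46), Rational(1, 12)) = Mul(2852, Rational(1, 12)) = Rational(713, 3)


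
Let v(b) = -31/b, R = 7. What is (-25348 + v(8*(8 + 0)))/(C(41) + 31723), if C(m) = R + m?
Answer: -1622303/2033344 ≈ -0.79785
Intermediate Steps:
C(m) = 7 + m
(-25348 + v(8*(8 + 0)))/(C(41) + 31723) = (-25348 - 31*1/(8*(8 + 0)))/((7 + 41) + 31723) = (-25348 - 31/(8*8))/(48 + 31723) = (-25348 - 31/64)/31771 = (-25348 - 31*1/64)*(1/31771) = (-25348 - 31/64)*(1/31771) = -1622303/64*1/31771 = -1622303/2033344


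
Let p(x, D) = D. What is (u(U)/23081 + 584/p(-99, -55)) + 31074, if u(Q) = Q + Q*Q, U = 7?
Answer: 39433568446/1269455 ≈ 31063.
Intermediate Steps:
u(Q) = Q + Q²
(u(U)/23081 + 584/p(-99, -55)) + 31074 = ((7*(1 + 7))/23081 + 584/(-55)) + 31074 = ((7*8)*(1/23081) + 584*(-1/55)) + 31074 = (56*(1/23081) - 584/55) + 31074 = (56/23081 - 584/55) + 31074 = -13476224/1269455 + 31074 = 39433568446/1269455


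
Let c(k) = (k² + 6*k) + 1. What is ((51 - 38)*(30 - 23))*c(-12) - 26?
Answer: 6617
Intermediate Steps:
c(k) = 1 + k² + 6*k
((51 - 38)*(30 - 23))*c(-12) - 26 = ((51 - 38)*(30 - 23))*(1 + (-12)² + 6*(-12)) - 26 = (13*7)*(1 + 144 - 72) - 26 = 91*73 - 26 = 6643 - 26 = 6617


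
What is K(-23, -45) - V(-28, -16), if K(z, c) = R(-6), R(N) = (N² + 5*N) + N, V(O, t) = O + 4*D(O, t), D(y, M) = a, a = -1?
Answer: 32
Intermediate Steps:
D(y, M) = -1
V(O, t) = -4 + O (V(O, t) = O + 4*(-1) = O - 4 = -4 + O)
R(N) = N² + 6*N
K(z, c) = 0 (K(z, c) = -6*(6 - 6) = -6*0 = 0)
K(-23, -45) - V(-28, -16) = 0 - (-4 - 28) = 0 - 1*(-32) = 0 + 32 = 32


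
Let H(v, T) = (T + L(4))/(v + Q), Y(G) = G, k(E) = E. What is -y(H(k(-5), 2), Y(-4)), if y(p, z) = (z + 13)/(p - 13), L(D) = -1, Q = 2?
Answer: 27/40 ≈ 0.67500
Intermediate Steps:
H(v, T) = (-1 + T)/(2 + v) (H(v, T) = (T - 1)/(v + 2) = (-1 + T)/(2 + v))
y(p, z) = (13 + z)/(-13 + p)
-y(H(k(-5), 2), Y(-4)) = -(13 - 4)/(-13 + (-1 + 2)/(2 - 5)) = -9/(-13 + 1/(-3)) = -9/(-13 - 1/3*1) = -9/(-13 - 1/3) = -9/(-40/3) = -(-3)*9/40 = -1*(-27/40) = 27/40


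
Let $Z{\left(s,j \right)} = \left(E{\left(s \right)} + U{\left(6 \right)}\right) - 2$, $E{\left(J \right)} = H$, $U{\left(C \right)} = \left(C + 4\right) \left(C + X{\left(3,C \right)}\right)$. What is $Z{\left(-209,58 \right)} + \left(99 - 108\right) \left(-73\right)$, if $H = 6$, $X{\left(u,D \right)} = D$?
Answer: $781$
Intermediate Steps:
$U{\left(C \right)} = 2 C \left(4 + C\right)$ ($U{\left(C \right)} = \left(C + 4\right) \left(C + C\right) = \left(4 + C\right) 2 C = 2 C \left(4 + C\right)$)
$E{\left(J \right)} = 6$
$Z{\left(s,j \right)} = 124$ ($Z{\left(s,j \right)} = \left(6 + 2 \cdot 6 \left(4 + 6\right)\right) - 2 = \left(6 + 2 \cdot 6 \cdot 10\right) - 2 = \left(6 + 120\right) - 2 = 126 - 2 = 124$)
$Z{\left(-209,58 \right)} + \left(99 - 108\right) \left(-73\right) = 124 + \left(99 - 108\right) \left(-73\right) = 124 - -657 = 124 + 657 = 781$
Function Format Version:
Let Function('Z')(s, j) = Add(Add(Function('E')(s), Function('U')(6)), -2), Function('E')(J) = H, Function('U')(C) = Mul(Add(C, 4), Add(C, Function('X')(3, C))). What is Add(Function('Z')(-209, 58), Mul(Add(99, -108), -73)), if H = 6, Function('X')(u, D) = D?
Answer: 781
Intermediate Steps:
Function('U')(C) = Mul(2, C, Add(4, C)) (Function('U')(C) = Mul(Add(C, 4), Add(C, C)) = Mul(Add(4, C), Mul(2, C)) = Mul(2, C, Add(4, C)))
Function('E')(J) = 6
Function('Z')(s, j) = 124 (Function('Z')(s, j) = Add(Add(6, Mul(2, 6, Add(4, 6))), -2) = Add(Add(6, Mul(2, 6, 10)), -2) = Add(Add(6, 120), -2) = Add(126, -2) = 124)
Add(Function('Z')(-209, 58), Mul(Add(99, -108), -73)) = Add(124, Mul(Add(99, -108), -73)) = Add(124, Mul(-9, -73)) = Add(124, 657) = 781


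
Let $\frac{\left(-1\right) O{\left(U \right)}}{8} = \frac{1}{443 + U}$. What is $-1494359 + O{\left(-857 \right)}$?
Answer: $- \frac{309332309}{207} \approx -1.4944 \cdot 10^{6}$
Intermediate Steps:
$O{\left(U \right)} = - \frac{8}{443 + U}$
$-1494359 + O{\left(-857 \right)} = -1494359 - \frac{8}{443 - 857} = -1494359 - \frac{8}{-414} = -1494359 - - \frac{4}{207} = -1494359 + \frac{4}{207} = - \frac{309332309}{207}$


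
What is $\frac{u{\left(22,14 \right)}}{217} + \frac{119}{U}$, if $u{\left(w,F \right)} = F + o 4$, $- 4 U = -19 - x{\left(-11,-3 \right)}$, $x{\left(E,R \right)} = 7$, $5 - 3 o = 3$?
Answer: $\frac{155588}{8463} \approx 18.384$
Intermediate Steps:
$o = \frac{2}{3}$ ($o = \frac{5}{3} - 1 = \frac{2}{3} \approx 0.66667$)
$U = \frac{13}{2}$ ($U = - \frac{-19 - 7}{4} = \left(- \frac{1}{4}\right) \left(-26\right) = \frac{13}{2} \approx 6.5$)
$u{\left(w,F \right)} = \frac{8}{3} + F$ ($u{\left(w,F \right)} = F + \frac{2}{3} \cdot 4 = F + \frac{8}{3} = \frac{8}{3} + F$)
$\frac{u{\left(22,14 \right)}}{217} + \frac{119}{U} = \frac{\frac{8}{3} + 14}{217} + \frac{119}{\frac{13}{2}} = \frac{50}{3} \cdot \frac{1}{217} + 119 \cdot \frac{2}{13} = \frac{50}{651} + \frac{238}{13} = \frac{155588}{8463}$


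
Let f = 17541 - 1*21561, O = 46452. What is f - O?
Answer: -50472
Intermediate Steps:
f = -4020 (f = 17541 - 21561 = -4020)
f - O = -4020 - 1*46452 = -4020 - 46452 = -50472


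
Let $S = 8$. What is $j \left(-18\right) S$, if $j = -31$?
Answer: $4464$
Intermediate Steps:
$j \left(-18\right) S = \left(-31\right) \left(-18\right) 8 = 558 \cdot 8 = 4464$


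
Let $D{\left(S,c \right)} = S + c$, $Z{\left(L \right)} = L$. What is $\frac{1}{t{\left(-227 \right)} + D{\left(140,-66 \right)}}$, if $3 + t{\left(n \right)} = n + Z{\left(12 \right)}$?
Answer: $- \frac{1}{144} \approx -0.0069444$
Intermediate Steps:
$t{\left(n \right)} = 9 + n$ ($t{\left(n \right)} = -3 + \left(n + 12\right) = -3 + \left(12 + n\right) = 9 + n$)
$\frac{1}{t{\left(-227 \right)} + D{\left(140,-66 \right)}} = \frac{1}{\left(9 - 227\right) + \left(140 - 66\right)} = \frac{1}{-218 + 74} = \frac{1}{-144} = - \frac{1}{144}$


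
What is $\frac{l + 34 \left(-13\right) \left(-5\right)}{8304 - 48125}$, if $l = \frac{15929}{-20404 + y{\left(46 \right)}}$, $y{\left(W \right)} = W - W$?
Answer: $- \frac{45076911}{812507684} \approx -0.055479$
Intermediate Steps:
$y{\left(W \right)} = 0$
$l = - \frac{15929}{20404}$ ($l = \frac{15929}{-20404 + 0} = \frac{15929}{-20404} = 15929 \left(- \frac{1}{20404}\right) = - \frac{15929}{20404} \approx -0.78068$)
$\frac{l + 34 \left(-13\right) \left(-5\right)}{8304 - 48125} = \frac{- \frac{15929}{20404} + 34 \left(-13\right) \left(-5\right)}{8304 - 48125} = \frac{- \frac{15929}{20404} - -2210}{-39821} = \left(- \frac{15929}{20404} + 2210\right) \left(- \frac{1}{39821}\right) = \frac{45076911}{20404} \left(- \frac{1}{39821}\right) = - \frac{45076911}{812507684}$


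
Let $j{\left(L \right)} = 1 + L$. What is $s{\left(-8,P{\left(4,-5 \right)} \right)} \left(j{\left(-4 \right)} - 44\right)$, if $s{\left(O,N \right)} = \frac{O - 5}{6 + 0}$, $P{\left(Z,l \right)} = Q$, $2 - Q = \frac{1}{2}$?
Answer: $\frac{611}{6} \approx 101.83$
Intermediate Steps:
$Q = \frac{3}{2}$ ($Q = 2 - \frac{1}{2} = \frac{3}{2} \approx 1.5$)
$P{\left(Z,l \right)} = \frac{3}{2}$
$s{\left(O,N \right)} = - \frac{5}{6} + \frac{O}{6}$ ($s{\left(O,N \right)} = \frac{-5 + O}{6} = \left(-5 + O\right) \frac{1}{6} = - \frac{5}{6} + \frac{O}{6}$)
$s{\left(-8,P{\left(4,-5 \right)} \right)} \left(j{\left(-4 \right)} - 44\right) = \left(- \frac{5}{6} + \frac{1}{6} \left(-8\right)\right) \left(\left(1 - 4\right) - 44\right) = \left(- \frac{5}{6} - \frac{4}{3}\right) \left(-3 - 44\right) = \left(- \frac{13}{6}\right) \left(-47\right) = \frac{611}{6}$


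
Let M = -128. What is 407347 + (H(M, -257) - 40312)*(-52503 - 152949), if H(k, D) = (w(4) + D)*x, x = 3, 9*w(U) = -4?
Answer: 8441265799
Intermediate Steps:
w(U) = -4/9 (w(U) = (⅑)*(-4) = -4/9)
H(k, D) = -4/3 + 3*D (H(k, D) = (-4/9 + D)*3 = -4/3 + 3*D)
407347 + (H(M, -257) - 40312)*(-52503 - 152949) = 407347 + ((-4/3 + 3*(-257)) - 40312)*(-52503 - 152949) = 407347 + ((-4/3 - 771) - 40312)*(-205452) = 407347 + (-2317/3 - 40312)*(-205452) = 407347 - 123253/3*(-205452) = 407347 + 8440858452 = 8441265799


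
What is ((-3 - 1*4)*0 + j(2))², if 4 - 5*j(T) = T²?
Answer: 0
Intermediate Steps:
j(T) = ⅘ - T²/5
((-3 - 1*4)*0 + j(2))² = ((-3 - 1*4)*0 + (⅘ - ⅕*2²))² = ((-3 - 4)*0 + (⅘ - ⅕*4))² = (-7*0 + (⅘ - ⅘))² = (0 + 0)² = 0² = 0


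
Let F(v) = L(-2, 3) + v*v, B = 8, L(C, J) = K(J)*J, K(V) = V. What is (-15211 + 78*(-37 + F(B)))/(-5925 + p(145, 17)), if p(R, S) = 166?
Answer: 12403/5759 ≈ 2.1537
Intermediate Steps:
L(C, J) = J² (L(C, J) = J*J = J²)
F(v) = 9 + v² (F(v) = 3² + v*v = 9 + v²)
(-15211 + 78*(-37 + F(B)))/(-5925 + p(145, 17)) = (-15211 + 78*(-37 + (9 + 8²)))/(-5925 + 166) = (-15211 + 78*(-37 + (9 + 64)))/(-5759) = (-15211 + 78*(-37 + 73))*(-1/5759) = (-15211 + 78*36)*(-1/5759) = (-15211 + 2808)*(-1/5759) = -12403*(-1/5759) = 12403/5759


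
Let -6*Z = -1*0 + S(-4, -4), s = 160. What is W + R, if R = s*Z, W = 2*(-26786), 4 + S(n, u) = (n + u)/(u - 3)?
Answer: -1123412/21 ≈ -53496.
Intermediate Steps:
S(n, u) = -4 + (n + u)/(-3 + u) (S(n, u) = -4 + (n + u)/(u - 3) = -4 + (n + u)/(-3 + u))
Z = 10/21 (Z = -(-1*0 + (12 - 4 - 3*(-4))/(-3 - 4))/6 = -(0 + (12 - 4 + 12)/(-7))/6 = -(0 - ⅐*20)/6 = -(0 - 20/7)/6 = -⅙*(-20/7) = 10/21 ≈ 0.47619)
W = -53572
R = 1600/21 (R = 160*(10/21) = 1600/21 ≈ 76.190)
W + R = -53572 + 1600/21 = -1123412/21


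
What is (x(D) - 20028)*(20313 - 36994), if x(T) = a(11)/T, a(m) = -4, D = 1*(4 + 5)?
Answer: 3006850336/9 ≈ 3.3409e+8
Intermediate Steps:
D = 9 (D = 1*9 = 9)
x(T) = -4/T
(x(D) - 20028)*(20313 - 36994) = (-4/9 - 20028)*(20313 - 36994) = (-4*⅑ - 20028)*(-16681) = (-4/9 - 20028)*(-16681) = -180256/9*(-16681) = 3006850336/9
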